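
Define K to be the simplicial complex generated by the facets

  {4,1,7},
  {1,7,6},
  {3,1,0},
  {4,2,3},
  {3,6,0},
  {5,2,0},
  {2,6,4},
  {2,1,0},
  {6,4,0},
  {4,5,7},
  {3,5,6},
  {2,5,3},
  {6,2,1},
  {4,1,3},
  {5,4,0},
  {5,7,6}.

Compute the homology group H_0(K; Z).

H_0 = Z.

Take the total order 0 < 1 < 2 < 3 < 4 < 5 < 6 < 7 on the vertex set. Then K (dimension 2) consists of the simplices:

  0-simplices (8): [0], [1], [2], [3], [4], [5], [6], [7]
  1-simplices (24): (24 of them)
  2-simplices (16): [0,1,2], [0,1,3], [0,2,5], [0,3,6], [0,4,5], [0,4,6], [1,2,6], [1,3,4], [1,4,7], [1,6,7], [2,3,4], [2,3,5], [2,4,6], [3,5,6], [4,5,7], [5,6,7]

giving chain groups C_0 ≅ Z^8, C_1 ≅ Z^24, C_2 ≅ Z^16.

∂_1: C_1 → C_0 is given by ∂[p,q] = [q] − [p]. For instance
  ∂[4,7] = [7] − [4].
As a 8×24 matrix over Z this has rank 7, with invariant factors (1,1,1,1,1,1,1).

The boundary map ∂_2: C_2 → C_1 sends each 2-simplex [p,q,r] to [q,r] − [p,r] + [p,q]. For instance
  ∂[0,4,5] = [4,5] − [0,5] + [0,4],
  ∂[1,6,7] = [6,7] − [1,7] + [1,6].
This gives a 24×16 integer matrix of rank 15; reducing to Smith normal form yields diagonal entries (1,1,1,1,1,1,1,1,1,1,1,1,1,1,1).

Reading off H_k = ker ∂_k / im ∂_{k+1}:

  H_0: rank C_0 − rank ∂_1 = 8 − 7 = 1, and the invariant factors of ∂_1 are all 1, so H_0 ≅ Z.

(K is a triangulation of the torus T^2.)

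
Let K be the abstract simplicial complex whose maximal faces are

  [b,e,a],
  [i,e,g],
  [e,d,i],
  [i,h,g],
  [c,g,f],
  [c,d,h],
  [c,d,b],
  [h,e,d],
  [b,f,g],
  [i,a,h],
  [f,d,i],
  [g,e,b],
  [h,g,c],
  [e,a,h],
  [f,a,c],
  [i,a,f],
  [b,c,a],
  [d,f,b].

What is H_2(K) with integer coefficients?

H_2 ≅ 0.

Take the total order a < b < c < d < e < f < g < h < i on the vertex set. Then K (dimension 2) consists of the simplices:

  0-simplices (9): a, b, c, d, e, f, g, h, i
  1-simplices (27): ab, ac, ae, af, ah, ai, bc, bd, be, bf, bg, cd, cf, cg, ch, de, df, dh, di, eg, eh, ei, fg, fi, gh, gi, hi
  2-simplices (18): abc, abe, acf, aeh, afi, ahi, bcd, bdf, beg, bfg, cdh, cfg, cgh, deh, dei, dfi, egi, ghi

giving chain groups C_0 ≅ Z^9, C_1 ≅ Z^27, C_2 ≅ Z^18.

∂_1: C_1 → C_0 is given by ∂[p,q] = [q] − [p]. For instance
  ∂cf = f − c.
The resulting 9×27 matrix has rank 8, and its Smith normal form has invariant factors (1,1,1,1,1,1,1,1).

Boundary ∂_2: C_2 → C_1 maps a triangle to the signed sum of its edges. For instance
  ∂acf = cf − af + ac,
  ∂ghi = hi − gi + gh.
This gives a 27×18 integer matrix of rank 18; reducing to Smith normal form yields diagonal entries (1,1,1,1,1,1,1,1,1,1,1,1,1,1,1,1,1,2).

Reading off H_k = ker ∂_k / im ∂_{k+1}:

  H_2: rank ker ∂_2 − rank ∂_3 = (18 − 18) − 0 = 0, and there is no ∂_3, so H_2 = 0.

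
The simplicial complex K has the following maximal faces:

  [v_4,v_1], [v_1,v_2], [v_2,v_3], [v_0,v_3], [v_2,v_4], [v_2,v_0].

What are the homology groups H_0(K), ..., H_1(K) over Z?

We work with the vertex ordering v_0 < v_1 < v_2 < v_3 < v_4. The simplices of K, each written with vertices in increasing order, are:

  0-simplices (5): [v_0], [v_1], [v_2], [v_3], [v_4]
  1-simplices (6): [v_0,v_2], [v_0,v_3], [v_1,v_2], [v_1,v_4], [v_2,v_3], [v_2,v_4]

so the chain groups are C_0 ≅ Z^5, C_1 ≅ Z^6.

The boundary map ∂_1: C_1 → C_0 maps an edge to its endpoints' difference, ∂[p,q] = q − p. For instance
  ∂[v_0,v_2] = [v_2] − [v_0].
As a 5×6 matrix over Z this has rank 4, with invariant factors (1,1,1,1).

Reading off H_k = ker ∂_k / im ∂_{k+1}:

  H_0: rank C_0 − rank ∂_1 = 5 − 4 = 1, and the invariant factors of ∂_1 are all 1, so H_0 = Z.
  H_1: rank ker ∂_1 − rank ∂_2 = (6 − 4) − 0 = 2, and there is no ∂_2, so H_1 = Z^2.

H_0 = Z,  H_1 = Z^2.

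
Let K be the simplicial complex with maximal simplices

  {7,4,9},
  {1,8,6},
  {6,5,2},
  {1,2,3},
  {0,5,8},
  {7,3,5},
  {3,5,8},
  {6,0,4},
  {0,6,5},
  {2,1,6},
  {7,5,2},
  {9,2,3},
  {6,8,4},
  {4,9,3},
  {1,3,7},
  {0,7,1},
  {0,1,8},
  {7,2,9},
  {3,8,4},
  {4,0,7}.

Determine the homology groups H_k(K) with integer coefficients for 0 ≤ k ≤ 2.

H_0 ≅ Z,  H_1 ≅ Z ⊕ Z/2,  H_2 = 0.

K has 10 vertices, 30 edges, 20 triangles.
rank ∂_0 = 0, rank ∂_1 = 9 ⇒ b_0 = 10 − 0 − 9 = 1; all invariant factors of ∂_1 are 1 so no torsion. So H_0 = Z.
rank ∂_1 = 9, rank ∂_2 = 20 ⇒ b_1 = 30 − 9 − 20 = 1; ∂_2 has invariant factor(s) [2] giving torsion. So H_1 = Z ⊕ Z/2.
rank ∂_2 = 20, rank ∂_3 = 0 ⇒ b_2 = 20 − 20 − 0 = 0. So H_2 = 0.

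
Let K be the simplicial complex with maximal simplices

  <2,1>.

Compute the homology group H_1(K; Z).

Take the total order 1 < 2 on the vertex set. Then K (dimension 1) consists of the simplices:

  0-simplices (2): [1], [2]
  1-simplices (1): [1,2]

giving chain groups C_0 ≅ Z^2, C_1 ≅ Z^1.

Boundary ∂_1: C_1 → C_0 sends each edge [p,q] (with p < q) to q − p. For instance
  ∂[1,2] = [2] − [1].
As a 2×1 matrix over Z this has rank 1, with invariant factors (1).

Computing H_k = (kernel of ∂_k) / (image of ∂_{k+1}):

  H_1: rank ker ∂_1 − rank ∂_2 = (1 − 1) − 0 = 0, and there is no ∂_2, so H_1 = 0.

H_1 = 0.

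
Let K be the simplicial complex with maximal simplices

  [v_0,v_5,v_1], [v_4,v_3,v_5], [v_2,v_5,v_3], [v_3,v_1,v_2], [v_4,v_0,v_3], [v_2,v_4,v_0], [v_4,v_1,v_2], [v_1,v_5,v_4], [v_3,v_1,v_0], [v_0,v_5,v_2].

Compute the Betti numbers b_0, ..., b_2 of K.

b_0 = 1, b_1 = 0, b_2 = 0.

Take the total order v_0 < v_1 < v_2 < v_3 < v_4 < v_5 on the vertex set. Then K (dimension 2) consists of the simplices:

  0-simplices (6): [v_0], [v_1], [v_2], [v_3], [v_4], [v_5]
  1-simplices (15): (15 of them)
  2-simplices (10): [v_0,v_1,v_3], [v_0,v_1,v_5], [v_0,v_2,v_4], [v_0,v_2,v_5], [v_0,v_3,v_4], [v_1,v_2,v_3], [v_1,v_2,v_4], [v_1,v_4,v_5], [v_2,v_3,v_5], [v_3,v_4,v_5]

Hence C_0 ≅ Z^6, C_1 ≅ Z^15, C_2 ≅ Z^10.

∂_1: C_1 → C_0 is given by ∂[p,q] = [q] − [p].
The resulting 6×15 matrix has rank 5, and its Smith normal form has invariant factors (1,1,1,1,1).

The boundary map ∂_2: C_2 → C_1 acts by ∂[p,q,r] = [q,r] − [p,r] + [p,q]. For instance
  ∂[v_0,v_3,v_4] = [v_3,v_4] − [v_0,v_4] + [v_0,v_3],
  ∂[v_0,v_1,v_3] = [v_1,v_3] − [v_0,v_3] + [v_0,v_1].
The 15×10 boundary matrix has rank 10 and Smith normal form diag(1,1,1,1,1,1,1,1,1,2).

Reading off H_k = ker ∂_k / im ∂_{k+1}:

  H_0: rank C_0 − rank ∂_1 = 6 − 5 = 1, and the invariant factors of ∂_1 are all 1, so H_0 = Z.
  H_1: rank ker ∂_1 − rank ∂_2 = (15 − 5) − 10 = 0, and ∂_2 has invariant factor 2 > 1, so H_1 = Z_2.
  H_2: rank ker ∂_2 − rank ∂_3 = (10 − 10) − 0 = 0, and there is no ∂_3, so H_2 = 0.

Hence the Betti numbers are b_0 = 1, b_1 = 0, b_2 = 0.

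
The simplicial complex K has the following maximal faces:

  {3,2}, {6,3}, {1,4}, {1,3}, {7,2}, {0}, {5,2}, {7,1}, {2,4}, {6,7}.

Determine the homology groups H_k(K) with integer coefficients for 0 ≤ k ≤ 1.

H_0 ≅ Z^2,  H_1 ≅ Z^3.

Fix the vertex order 0 < 1 < 2 < 3 < 4 < 5 < 6 < 7 and write every simplex with vertices in increasing order. Then dim K = 1 and the simplices of K are:

  0-simplices (8): [0], [1], [2], [3], [4], [5], [6], [7]
  1-simplices (9): [1,3], [1,4], [1,7], [2,3], [2,4], [2,5], [2,7], [3,6], [6,7]

giving chain groups C_0 ≅ Z^8, C_1 ≅ Z^9.

∂_1: C_1 → C_0 sends each edge [p,q] (with p < q) to q − p. For instance
  ∂[1,4] = [4] − [1].
The resulting 8×9 matrix has rank 6, and its Smith normal form has invariant factors (1,1,1,1,1,1).

Computing H_k = (kernel of ∂_k) / (image of ∂_{k+1}):

  H_0: rank C_0 − rank ∂_1 = 8 − 6 = 2, and the invariant factors of ∂_1 are all 1, so H_0 = Z^2.
  H_1: rank ker ∂_1 − rank ∂_2 = (9 − 6) − 0 = 3, and there is no ∂_2, so H_1 = Z^3.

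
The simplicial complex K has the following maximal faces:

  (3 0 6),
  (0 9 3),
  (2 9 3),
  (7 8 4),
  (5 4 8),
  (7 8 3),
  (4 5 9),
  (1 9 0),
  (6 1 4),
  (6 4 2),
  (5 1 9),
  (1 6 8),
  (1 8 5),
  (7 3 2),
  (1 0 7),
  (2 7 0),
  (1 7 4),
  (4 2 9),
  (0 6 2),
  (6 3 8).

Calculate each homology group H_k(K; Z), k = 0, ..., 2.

K has 10 vertices, 30 edges, 20 triangles.
rank ∂_0 = 0, rank ∂_1 = 9 ⇒ b_0 = 10 − 0 − 9 = 1; all invariant factors of ∂_1 are 1 so no torsion. So H_0 = Z.
rank ∂_1 = 9, rank ∂_2 = 20 ⇒ b_1 = 30 − 9 − 20 = 1; ∂_2 has invariant factor(s) [2] giving torsion. So H_1 = Z ⊕ Z_2.
rank ∂_2 = 20, rank ∂_3 = 0 ⇒ b_2 = 20 − 20 − 0 = 0. So H_2 = 0.

H_0 = Z,  H_1 = Z ⊕ Z_2,  H_2 = 0.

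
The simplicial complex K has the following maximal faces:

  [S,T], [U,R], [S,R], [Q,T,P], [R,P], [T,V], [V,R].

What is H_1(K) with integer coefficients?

H_1 = Z^2.

K has 7 vertices, 9 edges, 1 triangle.
rank ∂_1 = 6, rank ∂_2 = 1 ⇒ b_1 = 9 − 6 − 1 = 2; all invariant factors of ∂_2 are 1 so no torsion. So H_1 ≅ Z^2.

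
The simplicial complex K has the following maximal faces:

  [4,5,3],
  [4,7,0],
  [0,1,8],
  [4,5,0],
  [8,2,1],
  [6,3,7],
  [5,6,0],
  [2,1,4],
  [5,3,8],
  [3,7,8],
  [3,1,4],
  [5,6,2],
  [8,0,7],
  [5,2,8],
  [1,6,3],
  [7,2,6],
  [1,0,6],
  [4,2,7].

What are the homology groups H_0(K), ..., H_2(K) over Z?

H_0 ≅ Z,  H_1 ≅ Z^2,  H_2 ≅ Z.

Take the total order 0 < 1 < 2 < 3 < 4 < 5 < 6 < 7 < 8 on the vertex set. Then K (dimension 2) consists of the simplices:

  0-simplices (9): [0], [1], [2], [3], [4], [5], [6], [7], [8]
  1-simplices (27): (27 of them)
  2-simplices (18): [0,1,6], [0,1,8], [0,4,5], [0,4,7], [0,5,6], [0,7,8], [1,2,4], [1,2,8], [1,3,4], [1,3,6], [2,4,7], [2,5,6], [2,5,8], [2,6,7], [3,4,5], [3,5,8], [3,6,7], [3,7,8]

giving chain groups C_0 ≅ Z^9, C_1 ≅ Z^27, C_2 ≅ Z^18.

The boundary map ∂_1: C_1 → C_0 maps an edge to its endpoints' difference, ∂[p,q] = q − p.
This gives a 9×27 integer matrix of rank 8; reducing to Smith normal form yields diagonal entries (1,1,1,1,1,1,1,1).

Boundary ∂_2: C_2 → C_1 acts by ∂[p,q,r] = [q,r] − [p,r] + [p,q]. For instance
  ∂[2,5,8] = [5,8] − [2,8] + [2,5],
  ∂[2,4,7] = [4,7] − [2,7] + [2,4].
As a 27×18 matrix over Z this has rank 17, with invariant factors (1,1,1,1,1,1,1,1,1,1,1,1,1,1,1,1,1).

Computing H_k = (kernel of ∂_k) / (image of ∂_{k+1}):

  H_0: rank C_0 − rank ∂_1 = 9 − 8 = 1, and the invariant factors of ∂_1 are all 1, so H_0 = Z.
  H_1: rank ker ∂_1 − rank ∂_2 = (27 − 8) − 17 = 2, and the invariant factors of ∂_2 are all 1, so H_1 = Z^2.
  H_2: rank ker ∂_2 − rank ∂_3 = (18 − 17) − 0 = 1, and there is no ∂_3, so H_2 = Z.

(K is a triangulation of the torus T^2.)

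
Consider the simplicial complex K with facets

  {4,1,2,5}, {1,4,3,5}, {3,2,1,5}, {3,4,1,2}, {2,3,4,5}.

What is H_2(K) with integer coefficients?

Take the total order 1 < 2 < 3 < 4 < 5 on the vertex set. Then K (dimension 3) consists of the simplices:

  0-simplices (5): [1], [2], [3], [4], [5]
  1-simplices (10): [1,2], [1,3], [1,4], [1,5], [2,3], [2,4], [2,5], [3,4], [3,5], [4,5]
  2-simplices (10): [1,2,3], [1,2,4], [1,2,5], [1,3,4], [1,3,5], [1,4,5], [2,3,4], [2,3,5], [2,4,5], [3,4,5]
  3-simplices (5): [1,2,3,4], [1,2,3,5], [1,2,4,5], [1,3,4,5], [2,3,4,5]

giving chain groups C_0 ≅ Z^5, C_1 ≅ Z^10, C_2 ≅ Z^10, C_3 ≅ Z^5.

Boundary ∂_1: C_1 → C_0 maps an edge to its endpoints' difference, ∂[p,q] = q − p. For instance
  ∂[2,4] = [4] − [2].
The resulting 5×10 matrix has rank 4, and its Smith normal form has invariant factors (1,1,1,1).

∂_2: C_2 → C_1 acts by ∂[p,q,r] = [q,r] − [p,r] + [p,q]. For instance
  ∂[1,3,5] = [3,5] − [1,5] + [1,3],
  ∂[1,4,5] = [4,5] − [1,5] + [1,4].
The 10×10 boundary matrix has rank 6 and Smith normal form diag(1,1,1,1,1,1).

∂_3: C_3 → C_2 sends each 3-simplex σ to the alternating sum Σ_i (−1)^i (σ with its i-th vertex removed). For instance
  ∂[1,2,3,5] = [2,3,5] − [1,3,5] + [1,2,5] − [1,2,3],
  ∂[1,2,4,5] = [2,4,5] − [1,4,5] + [1,2,5] − [1,2,4].
This gives a 10×5 integer matrix of rank 4; reducing to Smith normal form yields diagonal entries (1,1,1,1).

From H_k ≅ ker(∂_k) / im(∂_{k+1}) we obtain:

  H_2: rank ker ∂_2 − rank ∂_3 = (10 − 6) − 4 = 0, and the invariant factors of ∂_3 are all 1, so H_2 ≅ 0.

(K is a triangulation of the 3-sphere S^3.)

H_2 ≅ 0.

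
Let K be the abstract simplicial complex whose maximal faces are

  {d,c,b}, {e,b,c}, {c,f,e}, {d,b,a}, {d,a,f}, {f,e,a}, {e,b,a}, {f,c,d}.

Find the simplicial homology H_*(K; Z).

H_0 ≅ Z,  H_1 = 0,  H_2 ≅ Z.

Order the vertices as a < b < c < d < e < f. Listing each simplex with vertices in this order, K has dimension 2 with simplices:

  0-simplices (6): a, b, c, d, e, f
  1-simplices (12): ab, ad, ae, af, bc, bd, be, cd, ce, cf, df, ef
  2-simplices (8): abd, abe, adf, aef, bcd, bce, cdf, cef

giving chain groups C_0 ≅ Z^6, C_1 ≅ Z^12, C_2 ≅ Z^8.

The boundary map ∂_1: C_1 → C_0 sends each edge [p,q] (with p < q) to q − p.
The resulting 6×12 matrix has rank 5, and its Smith normal form has invariant factors (1,1,1,1,1).

∂_2: C_2 → C_1 sends each 2-simplex [p,q,r] to [q,r] − [p,r] + [p,q]. For instance
  ∂bce = ce − be + bc,
  ∂bcd = cd − bd + bc.
The 12×8 boundary matrix has rank 7 and Smith normal form diag(1,1,1,1,1,1,1).

Now H_k = ker ∂_k / im ∂_{k+1}, so:

  H_0: rank C_0 − rank ∂_1 = 6 − 5 = 1, and the invariant factors of ∂_1 are all 1, so H_0 ≅ Z.
  H_1: rank ker ∂_1 − rank ∂_2 = (12 − 5) − 7 = 0, and the invariant factors of ∂_2 are all 1, so H_1 ≅ 0.
  H_2: rank ker ∂_2 − rank ∂_3 = (8 − 7) − 0 = 1, and there is no ∂_3, so H_2 ≅ Z.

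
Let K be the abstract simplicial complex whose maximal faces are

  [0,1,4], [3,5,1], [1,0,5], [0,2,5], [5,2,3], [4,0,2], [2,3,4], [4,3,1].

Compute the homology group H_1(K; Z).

Take the total order 0 < 1 < 2 < 3 < 4 < 5 on the vertex set. Then K (dimension 2) consists of the simplices:

  0-simplices (6): [0], [1], [2], [3], [4], [5]
  1-simplices (12): [0,1], [0,2], [0,4], [0,5], [1,3], [1,4], [1,5], [2,3], [2,4], [2,5], [3,4], [3,5]
  2-simplices (8): [0,1,4], [0,1,5], [0,2,4], [0,2,5], [1,3,4], [1,3,5], [2,3,4], [2,3,5]

giving chain groups C_0 ≅ Z^6, C_1 ≅ Z^12, C_2 ≅ Z^8.

The boundary map ∂_1: C_1 → C_0 maps an edge to its endpoints' difference, ∂[p,q] = q − p. For instance
  ∂[3,5] = [5] − [3].
This gives a 6×12 integer matrix of rank 5; reducing to Smith normal form yields diagonal entries (1,1,1,1,1).

Boundary ∂_2: C_2 → C_1 sends each 2-simplex [p,q,r] to [q,r] − [p,r] + [p,q]. For instance
  ∂[0,2,5] = [2,5] − [0,5] + [0,2],
  ∂[0,2,4] = [2,4] − [0,4] + [0,2].
The 12×8 boundary matrix has rank 7 and Smith normal form diag(1,1,1,1,1,1,1).

From H_k ≅ ker(∂_k) / im(∂_{k+1}) we obtain:

  H_1: rank ker ∂_1 − rank ∂_2 = (12 − 5) − 7 = 0, and the invariant factors of ∂_2 are all 1, so H_1 = 0.

H_1 = 0.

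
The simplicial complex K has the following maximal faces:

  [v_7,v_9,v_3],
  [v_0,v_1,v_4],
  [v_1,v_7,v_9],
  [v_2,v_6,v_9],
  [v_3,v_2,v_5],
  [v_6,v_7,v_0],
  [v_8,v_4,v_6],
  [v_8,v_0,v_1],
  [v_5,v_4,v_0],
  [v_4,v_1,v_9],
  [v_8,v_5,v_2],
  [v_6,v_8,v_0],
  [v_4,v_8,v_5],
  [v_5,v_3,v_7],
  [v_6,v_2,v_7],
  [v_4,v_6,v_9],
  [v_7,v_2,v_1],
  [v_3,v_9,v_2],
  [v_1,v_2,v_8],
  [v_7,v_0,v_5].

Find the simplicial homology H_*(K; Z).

We work with the vertex ordering v_0 < v_1 < v_2 < v_3 < v_4 < v_5 < v_6 < v_7 < v_8 < v_9. The simplices of K, each written with vertices in increasing order, are:

  0-simplices (10): [v_0], [v_1], [v_2], [v_3], [v_4], [v_5], [v_6], [v_7], [v_8], [v_9]
  1-simplices (30): (30 of them)
  2-simplices (20): (20 of them)

giving chain groups C_0 ≅ Z^10, C_1 ≅ Z^30, C_2 ≅ Z^20.

Boundary ∂_1: C_1 → C_0 sends each edge [p,q] (with p < q) to q − p. For instance
  ∂[v_0,v_8] = [v_8] − [v_0].
As a 10×30 matrix over Z this has rank 9, with invariant factors (1,1,1,1,1,1,1,1,1).

The boundary map ∂_2: C_2 → C_1 maps a triangle to the signed sum of its edges. For instance
  ∂[v_0,v_1,v_4] = [v_1,v_4] − [v_0,v_4] + [v_0,v_1],
  ∂[v_0,v_1,v_8] = [v_1,v_8] − [v_0,v_8] + [v_0,v_1].
As a 30×20 matrix over Z this has rank 20, with invariant factors (1,1,1,1,1,1,1,1,1,1,1,1,1,1,1,1,1,1,1,2).

Now H_k = ker ∂_k / im ∂_{k+1}, so:

  H_0: rank C_0 − rank ∂_1 = 10 − 9 = 1, and the invariant factors of ∂_1 are all 1, so H_0 ≅ Z.
  H_1: rank ker ∂_1 − rank ∂_2 = (30 − 9) − 20 = 1, and ∂_2 has invariant factor 2 > 1, so H_1 ≅ Z ⊕ Z/2.
  H_2: rank ker ∂_2 − rank ∂_3 = (20 − 20) − 0 = 0, and there is no ∂_3, so H_2 ≅ 0.

(K is a triangulation of the Klein bottle.)

H_0 = Z,  H_1 = Z ⊕ Z/2,  H_2 = 0.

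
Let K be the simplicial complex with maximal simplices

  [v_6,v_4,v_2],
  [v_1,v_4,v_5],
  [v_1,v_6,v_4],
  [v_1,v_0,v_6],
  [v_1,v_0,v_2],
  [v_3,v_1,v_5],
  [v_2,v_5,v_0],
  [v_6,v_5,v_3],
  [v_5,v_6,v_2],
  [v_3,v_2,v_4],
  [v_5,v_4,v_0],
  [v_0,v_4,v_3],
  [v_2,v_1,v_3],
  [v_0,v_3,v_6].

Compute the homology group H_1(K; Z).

Fix the vertex order v_0 < v_1 < v_2 < v_3 < v_4 < v_5 < v_6 and write every simplex with vertices in increasing order. Then dim K = 2 and the simplices of K are:

  0-simplices (7): [v_0], [v_1], [v_2], [v_3], [v_4], [v_5], [v_6]
  1-simplices (21): (21 of them)
  2-simplices (14): (14 of them)

Hence C_0 ≅ Z^7, C_1 ≅ Z^21, C_2 ≅ Z^14.

Boundary ∂_1: C_1 → C_0 maps an edge to its endpoints' difference, ∂[p,q] = q − p.
The 7×21 boundary matrix has rank 6 and Smith normal form diag(1,1,1,1,1,1).

Boundary ∂_2: C_2 → C_1 maps a triangle to the signed sum of its edges. For instance
  ∂[v_0,v_3,v_4] = [v_3,v_4] − [v_0,v_4] + [v_0,v_3],
  ∂[v_2,v_4,v_6] = [v_4,v_6] − [v_2,v_6] + [v_2,v_4].
As a 21×14 matrix over Z this has rank 13, with invariant factors (1,1,1,1,1,1,1,1,1,1,1,1,1).

Now H_k = ker ∂_k / im ∂_{k+1}, so:

  H_1: rank ker ∂_1 − rank ∂_2 = (21 − 6) − 13 = 2, and the invariant factors of ∂_2 are all 1, so H_1 ≅ Z^2.

H_1 = Z^2.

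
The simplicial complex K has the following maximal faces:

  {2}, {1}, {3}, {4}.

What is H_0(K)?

We work with the vertex ordering 1 < 2 < 3 < 4. The simplices of K, each written with vertices in increasing order, are:

  0-simplices (4): [1], [2], [3], [4]

Hence C_0 ≅ Z^4.

From H_k ≅ ker(∂_k) / im(∂_{k+1}) we obtain:

  H_0: rank C_0 − rank ∂_1 = 4 − 0 = 4, and there is no ∂_1, so H_0 = Z^4.

(K is a triangulation of a set of 4 points.)

H_0 ≅ Z^4.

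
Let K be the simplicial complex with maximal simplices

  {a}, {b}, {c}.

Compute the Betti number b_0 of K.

b_0 = 3.

Take the total order a < b < c on the vertex set. Then K (dimension 0) consists of the simplices:

  0-simplices (3): a, b, c

so the chain groups are C_0 ≅ Z^3.

Now H_k = ker ∂_k / im ∂_{k+1}, so:

  H_0: rank C_0 − rank ∂_1 = 3 − 0 = 3, and there is no ∂_1, so H_0 ≅ Z^3.

Hence the Betti numbers are b_0 = 3.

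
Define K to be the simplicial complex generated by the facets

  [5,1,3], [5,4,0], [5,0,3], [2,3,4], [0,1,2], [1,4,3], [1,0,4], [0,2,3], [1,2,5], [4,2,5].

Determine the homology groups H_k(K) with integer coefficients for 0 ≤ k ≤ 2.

H_0 = Z,  H_1 = Z/2Z,  H_2 = 0.

K has 6 vertices, 15 edges, 10 triangles.
rank ∂_0 = 0, rank ∂_1 = 5 ⇒ b_0 = 6 − 0 − 5 = 1; all invariant factors of ∂_1 are 1 so no torsion. So H_0 ≅ Z.
rank ∂_1 = 5, rank ∂_2 = 10 ⇒ b_1 = 15 − 5 − 10 = 0; ∂_2 has invariant factor(s) [2] giving torsion. So H_1 ≅ Z/2Z.
rank ∂_2 = 10, rank ∂_3 = 0 ⇒ b_2 = 10 − 10 − 0 = 0. So H_2 ≅ 0.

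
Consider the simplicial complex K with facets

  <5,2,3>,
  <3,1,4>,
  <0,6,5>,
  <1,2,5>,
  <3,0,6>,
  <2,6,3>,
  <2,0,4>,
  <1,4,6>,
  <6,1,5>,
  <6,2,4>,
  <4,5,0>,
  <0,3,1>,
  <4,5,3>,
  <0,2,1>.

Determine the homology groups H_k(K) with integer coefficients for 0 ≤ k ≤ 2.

H_0 = Z,  H_1 = Z^2,  H_2 = Z.

We work with the vertex ordering 0 < 1 < 2 < 3 < 4 < 5 < 6. The simplices of K, each written with vertices in increasing order, are:

  0-simplices (7): [0], [1], [2], [3], [4], [5], [6]
  1-simplices (21): [0,1], [0,2], [0,3], [0,4], [0,5], [0,6], [1,2], [1,3], [1,4], [1,5], [1,6], [2,3], [2,4], [2,5], [2,6], [3,4], [3,5], [3,6], [4,5], [4,6], [5,6]
  2-simplices (14): [0,1,2], [0,1,3], [0,2,4], [0,3,6], [0,4,5], [0,5,6], [1,2,5], [1,3,4], [1,4,6], [1,5,6], [2,3,5], [2,3,6], [2,4,6], [3,4,5]

Hence C_0 ≅ Z^7, C_1 ≅ Z^21, C_2 ≅ Z^14.

The boundary map ∂_1: C_1 → C_0 maps an edge to its endpoints' difference, ∂[p,q] = q − p. For instance
  ∂[1,5] = [5] − [1].
As a 7×21 matrix over Z this has rank 6, with invariant factors (1,1,1,1,1,1).

The boundary map ∂_2: C_2 → C_1 acts by ∂[p,q,r] = [q,r] − [p,r] + [p,q]. For instance
  ∂[1,3,4] = [3,4] − [1,4] + [1,3],
  ∂[0,3,6] = [3,6] − [0,6] + [0,3].
The resulting 21×14 matrix has rank 13, and its Smith normal form has invariant factors (1,1,1,1,1,1,1,1,1,1,1,1,1).

From H_k ≅ ker(∂_k) / im(∂_{k+1}) we obtain:

  H_0: rank C_0 − rank ∂_1 = 7 − 6 = 1, and the invariant factors of ∂_1 are all 1, so H_0 ≅ Z.
  H_1: rank ker ∂_1 − rank ∂_2 = (21 − 6) − 13 = 2, and the invariant factors of ∂_2 are all 1, so H_1 ≅ Z^2.
  H_2: rank ker ∂_2 − rank ∂_3 = (14 − 13) − 0 = 1, and there is no ∂_3, so H_2 ≅ Z.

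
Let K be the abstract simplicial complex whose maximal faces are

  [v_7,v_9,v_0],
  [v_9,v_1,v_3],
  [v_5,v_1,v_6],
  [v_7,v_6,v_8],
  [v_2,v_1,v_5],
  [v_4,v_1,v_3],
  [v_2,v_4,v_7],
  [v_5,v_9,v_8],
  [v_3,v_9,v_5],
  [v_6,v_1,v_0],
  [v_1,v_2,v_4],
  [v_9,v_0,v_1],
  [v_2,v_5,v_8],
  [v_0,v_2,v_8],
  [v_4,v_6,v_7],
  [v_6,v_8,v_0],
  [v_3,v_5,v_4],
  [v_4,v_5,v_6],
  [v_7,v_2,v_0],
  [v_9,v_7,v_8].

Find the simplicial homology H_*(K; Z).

We work with the vertex ordering v_0 < v_1 < v_2 < v_3 < v_4 < v_5 < v_6 < v_7 < v_8 < v_9. The simplices of K, each written with vertices in increasing order, are:

  0-simplices (10): [v_0], [v_1], [v_2], [v_3], [v_4], [v_5], [v_6], [v_7], [v_8], [v_9]
  1-simplices (30): (30 of them)
  2-simplices (20): (20 of them)

Hence C_0 ≅ Z^10, C_1 ≅ Z^30, C_2 ≅ Z^20.

∂_1: C_1 → C_0 is given by ∂[p,q] = [q] − [p]. For instance
  ∂[v_1,v_6] = [v_6] − [v_1].
The 10×30 boundary matrix has rank 9 and Smith normal form diag(1,1,1,1,1,1,1,1,1).

The boundary map ∂_2: C_2 → C_1 sends each 2-simplex [p,q,r] to [q,r] − [p,r] + [p,q]. For instance
  ∂[v_3,v_5,v_9] = [v_5,v_9] − [v_3,v_9] + [v_3,v_5],
  ∂[v_4,v_5,v_6] = [v_5,v_6] − [v_4,v_6] + [v_4,v_5].
As a 30×20 matrix over Z this has rank 20, with invariant factors (1,1,1,1,1,1,1,1,1,1,1,1,1,1,1,1,1,1,1,2).

Computing H_k = (kernel of ∂_k) / (image of ∂_{k+1}):

  H_0: rank C_0 − rank ∂_1 = 10 − 9 = 1, and the invariant factors of ∂_1 are all 1, so H_0 = Z.
  H_1: rank ker ∂_1 − rank ∂_2 = (30 − 9) − 20 = 1, and ∂_2 has invariant factor 2 > 1, so H_1 = Z ⊕ Z/2.
  H_2: rank ker ∂_2 − rank ∂_3 = (20 − 20) − 0 = 0, and there is no ∂_3, so H_2 = 0.

(K is a triangulation of the Klein bottle.)

H_0 ≅ Z,  H_1 ≅ Z ⊕ Z/2,  H_2 = 0.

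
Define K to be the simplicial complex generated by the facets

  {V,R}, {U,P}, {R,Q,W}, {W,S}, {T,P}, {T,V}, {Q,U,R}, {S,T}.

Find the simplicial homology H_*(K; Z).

K has 8 vertices, 11 edges, 2 triangles.
rank ∂_0 = 0, rank ∂_1 = 7 ⇒ b_0 = 8 − 0 − 7 = 1; all invariant factors of ∂_1 are 1 so no torsion. So H_0 ≅ Z.
rank ∂_1 = 7, rank ∂_2 = 2 ⇒ b_1 = 11 − 7 − 2 = 2; all invariant factors of ∂_2 are 1 so no torsion. So H_1 ≅ Z^2.
rank ∂_2 = 2, rank ∂_3 = 0 ⇒ b_2 = 2 − 2 − 0 = 0. So H_2 ≅ 0.

H_0 = Z,  H_1 = Z^2,  H_2 = 0.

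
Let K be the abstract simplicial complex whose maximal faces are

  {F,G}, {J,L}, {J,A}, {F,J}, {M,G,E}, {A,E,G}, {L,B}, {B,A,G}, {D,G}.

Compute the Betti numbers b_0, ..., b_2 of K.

Take the total order A < B < D < E < F < G < J < L < M on the vertex set. Then K (dimension 2) consists of the simplices:

  0-simplices (9): A, B, D, E, F, G, J, L, M
  1-simplices (13): AB, AE, AG, AJ, BG, BL, DG, EG, EM, FG, FJ, GM, JL
  2-simplices (3): ABG, AEG, EGM

Hence C_0 ≅ Z^9, C_1 ≅ Z^13, C_2 ≅ Z^3.

Boundary ∂_1: C_1 → C_0 is given by ∂[p,q] = [q] − [p]. For instance
  ∂FJ = J − F.
As a 9×13 matrix over Z this has rank 8, with invariant factors (1,1,1,1,1,1,1,1).

The boundary map ∂_2: C_2 → C_1 acts by ∂[p,q,r] = [q,r] − [p,r] + [p,q]. For instance
  ∂EGM = GM − EM + EG,
  ∂ABG = BG − AG + AB.
The resulting 13×3 matrix has rank 3, and its Smith normal form has invariant factors (1,1,1).

Reading off H_k = ker ∂_k / im ∂_{k+1}:

  H_0: rank C_0 − rank ∂_1 = 9 − 8 = 1, and the invariant factors of ∂_1 are all 1, so H_0 = Z.
  H_1: rank ker ∂_1 − rank ∂_2 = (13 − 8) − 3 = 2, and the invariant factors of ∂_2 are all 1, so H_1 = Z^2.
  H_2: rank ker ∂_2 − rank ∂_3 = (3 − 3) − 0 = 0, and there is no ∂_3, so H_2 = 0.

Hence the Betti numbers are b_0 = 1, b_1 = 2, b_2 = 0.

b_0 = 1, b_1 = 2, b_2 = 0.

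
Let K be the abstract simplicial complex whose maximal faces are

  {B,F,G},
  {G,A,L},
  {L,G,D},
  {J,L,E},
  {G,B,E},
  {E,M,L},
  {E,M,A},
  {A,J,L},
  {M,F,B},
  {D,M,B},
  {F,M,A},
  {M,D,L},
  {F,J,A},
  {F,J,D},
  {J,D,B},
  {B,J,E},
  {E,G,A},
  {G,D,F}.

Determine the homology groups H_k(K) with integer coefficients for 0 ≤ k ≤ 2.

We work with the vertex ordering A < B < D < E < F < G < J < L < M. The simplices of K, each written with vertices in increasing order, are:

  0-simplices (9): A, B, D, E, F, G, J, L, M
  1-simplices (27): AE, AF, AG, AJ, AL, AM, BD, BE, BF, BG, BJ, BM, DF, DG, DJ, DL, DM, EG, EJ, EL, EM, FG, FJ, FM, GL, JL, LM
  2-simplices (18): AEG, AEM, AFJ, AFM, AGL, AJL, BDJ, BDM, BEG, BEJ, BFG, BFM, DFG, DFJ, DGL, DLM, EJL, ELM

giving chain groups C_0 ≅ Z^9, C_1 ≅ Z^27, C_2 ≅ Z^18.

The boundary map ∂_1: C_1 → C_0 is given by ∂[p,q] = [q] − [p]. For instance
  ∂AE = E − A.
The resulting 9×27 matrix has rank 8, and its Smith normal form has invariant factors (1,1,1,1,1,1,1,1).

∂_2: C_2 → C_1 maps a triangle to the signed sum of its edges. For instance
  ∂BEJ = EJ − BJ + BE,
  ∂BFG = FG − BG + BF.
As a 27×18 matrix over Z this has rank 18, with invariant factors (1,1,1,1,1,1,1,1,1,1,1,1,1,1,1,1,1,2).

Computing H_k = (kernel of ∂_k) / (image of ∂_{k+1}):

  H_0: rank C_0 − rank ∂_1 = 9 − 8 = 1, and the invariant factors of ∂_1 are all 1, so H_0 ≅ Z.
  H_1: rank ker ∂_1 − rank ∂_2 = (27 − 8) − 18 = 1, and ∂_2 has invariant factor 2 > 1, so H_1 ≅ Z ⊕ Z_2.
  H_2: rank ker ∂_2 − rank ∂_3 = (18 − 18) − 0 = 0, and there is no ∂_3, so H_2 ≅ 0.

As a check, the Euler characteristic is 9 − 27 + 18 = 0, which agrees with 1 − 1 + 0 = 0.

H_0 = Z,  H_1 = Z ⊕ Z_2,  H_2 = 0.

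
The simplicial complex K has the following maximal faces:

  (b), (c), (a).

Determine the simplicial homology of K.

H_0 = Z^3.

Take the total order a < b < c on the vertex set. Then K (dimension 0) consists of the simplices:

  0-simplices (3): a, b, c

Hence C_0 ≅ Z^3.

Computing H_k = (kernel of ∂_k) / (image of ∂_{k+1}):

  H_0: rank C_0 − rank ∂_1 = 3 − 0 = 3, and there is no ∂_1, so H_0 = Z^3.

(K is a triangulation of a set of 3 points.)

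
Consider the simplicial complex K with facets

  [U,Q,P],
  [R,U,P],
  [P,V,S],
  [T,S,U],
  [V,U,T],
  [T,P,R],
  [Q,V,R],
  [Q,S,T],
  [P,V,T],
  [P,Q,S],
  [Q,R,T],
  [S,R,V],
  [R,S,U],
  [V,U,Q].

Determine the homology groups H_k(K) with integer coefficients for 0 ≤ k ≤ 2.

H_0 ≅ Z,  H_1 ≅ Z^2,  H_2 ≅ Z.

Take the total order P < Q < R < S < T < U < V on the vertex set. Then K (dimension 2) consists of the simplices:

  0-simplices (7): P, Q, R, S, T, U, V
  1-simplices (21): PQ, PR, PS, PT, PU, PV, QR, QS, QT, QU, QV, RS, RT, RU, RV, ST, SU, SV, TU, TV, UV
  2-simplices (14): PQS, PQU, PRT, PRU, PSV, PTV, QRT, QRV, QST, QUV, RSU, RSV, STU, TUV

giving chain groups C_0 ≅ Z^7, C_1 ≅ Z^21, C_2 ≅ Z^14.

Boundary ∂_1: C_1 → C_0 maps an edge to its endpoints' difference, ∂[p,q] = q − p. For instance
  ∂TU = U − T.
This gives a 7×21 integer matrix of rank 6; reducing to Smith normal form yields diagonal entries (1,1,1,1,1,1).

Boundary ∂_2: C_2 → C_1 maps a triangle to the signed sum of its edges. For instance
  ∂PRU = RU − PU + PR,
  ∂STU = TU − SU + ST.
This gives a 21×14 integer matrix of rank 13; reducing to Smith normal form yields diagonal entries (1,1,1,1,1,1,1,1,1,1,1,1,1).

Reading off H_k = ker ∂_k / im ∂_{k+1}:

  H_0: rank C_0 − rank ∂_1 = 7 − 6 = 1, and the invariant factors of ∂_1 are all 1, so H_0 ≅ Z.
  H_1: rank ker ∂_1 − rank ∂_2 = (21 − 6) − 13 = 2, and the invariant factors of ∂_2 are all 1, so H_1 ≅ Z^2.
  H_2: rank ker ∂_2 − rank ∂_3 = (14 − 13) − 0 = 1, and there is no ∂_3, so H_2 ≅ Z.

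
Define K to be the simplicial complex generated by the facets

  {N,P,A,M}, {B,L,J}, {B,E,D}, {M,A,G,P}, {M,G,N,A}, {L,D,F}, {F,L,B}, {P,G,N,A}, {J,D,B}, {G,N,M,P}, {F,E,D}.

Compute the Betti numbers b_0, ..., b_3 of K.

Take the total order A < B < D < E < F < G < J < L < M < N < P on the vertex set. Then K (dimension 3) consists of the simplices:

  0-simplices (11): A, B, D, E, F, G, J, L, M, N, P
  1-simplices (22): AG, AM, AN, AP, BD, BE, BF, BJ, BL, DE, DF, DJ, DL, EF, FL, GM, GN, GP, JL, MN, MP, NP
  2-simplices (16): AGM, AGN, AGP, AMN, AMP, ANP, BDE, BDJ, BFL, BJL, DEF, DFL, GMN, GMP, GNP, MNP
  3-simplices (5): AGMN, AGMP, AGNP, AMNP, GMNP

Hence C_0 ≅ Z^11, C_1 ≅ Z^22, C_2 ≅ Z^16, C_3 ≅ Z^5.

∂_1: C_1 → C_0 maps an edge to its endpoints' difference, ∂[p,q] = q − p.
As a 11×22 matrix over Z this has rank 9, with invariant factors (1,1,1,1,1,1,1,1,1).

∂_2: C_2 → C_1 maps a triangle to the signed sum of its edges. For instance
  ∂AMP = MP − AP + AM,
  ∂AGP = GP − AP + AG.
As a 22×16 matrix over Z this has rank 12, with invariant factors (1,1,1,1,1,1,1,1,1,1,1,1).

The boundary map ∂_3: C_3 → C_2 sends each 3-simplex σ to the alternating sum Σ_i (−1)^i (σ with its i-th vertex removed). For instance
  ∂AMNP = MNP − ANP + AMP − AMN,
  ∂GMNP = MNP − GNP + GMP − GMN.
As a 16×5 matrix over Z this has rank 4, with invariant factors (1,1,1,1).

Computing H_k = (kernel of ∂_k) / (image of ∂_{k+1}):

  H_0: rank C_0 − rank ∂_1 = 11 − 9 = 2, and the invariant factors of ∂_1 are all 1, so H_0 = Z^2.
  H_1: rank ker ∂_1 − rank ∂_2 = (22 − 9) − 12 = 1, and the invariant factors of ∂_2 are all 1, so H_1 = Z.
  H_2: rank ker ∂_2 − rank ∂_3 = (16 − 12) − 4 = 0, and the invariant factors of ∂_3 are all 1, so H_2 = 0.
  H_3: rank ker ∂_3 − rank ∂_4 = (5 − 4) − 0 = 1, and there is no ∂_4, so H_3 = Z.

As a check, the Euler characteristic is 11 − 22 + 16 − 5 = 0, which agrees with 2 − 1 + 0 − 1 = 0.
(K is a triangulation of the disjoint union of the cylinder S^1 x I and the 3-sphere S^3.)

Hence the Betti numbers are b_0 = 2, b_1 = 1, b_2 = 0, b_3 = 1.

b_0 = 2, b_1 = 1, b_2 = 0, b_3 = 1.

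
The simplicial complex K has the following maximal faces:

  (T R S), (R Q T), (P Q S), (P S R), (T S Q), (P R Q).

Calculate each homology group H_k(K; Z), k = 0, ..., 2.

H_0 = Z,  H_1 = 0,  H_2 = Z.

We work with the vertex ordering P < Q < R < S < T. The simplices of K, each written with vertices in increasing order, are:

  0-simplices (5): P, Q, R, S, T
  1-simplices (9): PQ, PR, PS, QR, QS, QT, RS, RT, ST
  2-simplices (6): PQR, PQS, PRS, QRT, QST, RST

Hence C_0 ≅ Z^5, C_1 ≅ Z^9, C_2 ≅ Z^6.

The boundary map ∂_1: C_1 → C_0 maps an edge to its endpoints' difference, ∂[p,q] = q − p.
As a 5×9 matrix over Z this has rank 4, with invariant factors (1,1,1,1).

Boundary ∂_2: C_2 → C_1 acts by ∂[p,q,r] = [q,r] − [p,r] + [p,q]. For instance
  ∂PQR = QR − PR + PQ,
  ∂PQS = QS − PS + PQ.
The resulting 9×6 matrix has rank 5, and its Smith normal form has invariant factors (1,1,1,1,1).

Now H_k = ker ∂_k / im ∂_{k+1}, so:

  H_0: rank C_0 − rank ∂_1 = 5 − 4 = 1, and the invariant factors of ∂_1 are all 1, so H_0 ≅ Z.
  H_1: rank ker ∂_1 − rank ∂_2 = (9 − 4) − 5 = 0, and the invariant factors of ∂_2 are all 1, so H_1 ≅ 0.
  H_2: rank ker ∂_2 − rank ∂_3 = (6 − 5) − 0 = 1, and there is no ∂_3, so H_2 ≅ Z.

As a check, the Euler characteristic is 5 − 9 + 6 = 2, which agrees with 1 − 0 + 1 = 2.
(K is a triangulation of the 2-sphere S^2.)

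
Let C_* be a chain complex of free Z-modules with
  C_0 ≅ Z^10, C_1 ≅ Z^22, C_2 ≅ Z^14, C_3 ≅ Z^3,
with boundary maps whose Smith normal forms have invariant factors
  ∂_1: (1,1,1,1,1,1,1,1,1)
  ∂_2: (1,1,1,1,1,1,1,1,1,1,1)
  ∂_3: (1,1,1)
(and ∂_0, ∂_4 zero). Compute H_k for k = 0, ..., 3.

H_0: b_0 = 10 − 0 − 9 = 1; torsion from ∂_1 factors > 1: none. So H_0 ≅ Z.
H_1: b_1 = 22 − 9 − 11 = 2; torsion from ∂_2 factors > 1: none. So H_1 ≅ Z^2.
H_2: b_2 = 14 − 11 − 3 = 0; torsion from ∂_3 factors > 1: none. So H_2 ≅ 0.
H_3: b_3 = 3 − 3 − 0 = 0; torsion from ∂_4 factors > 1: none. So H_3 ≅ 0.

H_0 ≅ Z,  H_1 ≅ Z^2,  H_2 = 0,  H_3 = 0.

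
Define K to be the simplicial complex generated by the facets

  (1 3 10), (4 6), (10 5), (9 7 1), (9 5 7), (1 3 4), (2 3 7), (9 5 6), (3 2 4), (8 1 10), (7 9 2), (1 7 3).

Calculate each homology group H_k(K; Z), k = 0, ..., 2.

Order the vertices as 1 < 2 < 3 < 4 < 5 < 6 < 7 < 8 < 9 < 10. Listing each simplex with vertices in this order, K has dimension 2 with simplices:

  0-simplices (10): [1], [2], [3], [4], [5], [6], [7], [8], [9], [10]
  1-simplices (21): [1,3], [1,4], [1,7], [1,8], [1,9], [1,10], [2,3], [2,4], [2,7], [2,9], [3,4], [3,7], [3,10], [4,6], [5,6], [5,7], [5,9], [5,10], [6,9], [7,9], [8,10]
  2-simplices (10): [1,3,4], [1,3,7], [1,3,10], [1,7,9], [1,8,10], [2,3,4], [2,3,7], [2,7,9], [5,6,9], [5,7,9]

so the chain groups are C_0 ≅ Z^10, C_1 ≅ Z^21, C_2 ≅ Z^10.

Boundary ∂_1: C_1 → C_0 is given by ∂[p,q] = [q] − [p].
The 10×21 boundary matrix has rank 9 and Smith normal form diag(1,1,1,1,1,1,1,1,1).

∂_2: C_2 → C_1 acts by ∂[p,q,r] = [q,r] − [p,r] + [p,q]. For instance
  ∂[1,3,4] = [3,4] − [1,4] + [1,3],
  ∂[1,8,10] = [8,10] − [1,10] + [1,8].
This gives a 21×10 integer matrix of rank 10; reducing to Smith normal form yields diagonal entries (1,1,1,1,1,1,1,1,1,1).

From H_k ≅ ker(∂_k) / im(∂_{k+1}) we obtain:

  H_0: rank C_0 − rank ∂_1 = 10 − 9 = 1, and the invariant factors of ∂_1 are all 1, so H_0 = Z.
  H_1: rank ker ∂_1 − rank ∂_2 = (21 − 9) − 10 = 2, and the invariant factors of ∂_2 are all 1, so H_1 = Z^2.
  H_2: rank ker ∂_2 − rank ∂_3 = (10 − 10) − 0 = 0, and there is no ∂_3, so H_2 = 0.

H_0 ≅ Z,  H_1 ≅ Z^2,  H_2 = 0.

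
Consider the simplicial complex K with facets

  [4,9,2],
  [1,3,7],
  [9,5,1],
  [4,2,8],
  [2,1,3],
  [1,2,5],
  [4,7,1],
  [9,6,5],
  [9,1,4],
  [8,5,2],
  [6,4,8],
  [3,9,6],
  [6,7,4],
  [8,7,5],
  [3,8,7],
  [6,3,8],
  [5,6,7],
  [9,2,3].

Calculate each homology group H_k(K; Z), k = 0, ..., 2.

H_0 ≅ Z,  H_1 ≅ Z ⊕ Z_2,  H_2 = 0.

Order the vertices as 1 < 2 < 3 < 4 < 5 < 6 < 7 < 8 < 9. Listing each simplex with vertices in this order, K has dimension 2 with simplices:

  0-simplices (9): [1], [2], [3], [4], [5], [6], [7], [8], [9]
  1-simplices (27): (27 of them)
  2-simplices (18): [1,2,3], [1,2,5], [1,3,7], [1,4,7], [1,4,9], [1,5,9], [2,3,9], [2,4,8], [2,4,9], [2,5,8], [3,6,8], [3,6,9], [3,7,8], [4,6,7], [4,6,8], [5,6,7], [5,6,9], [5,7,8]

giving chain groups C_0 ≅ Z^9, C_1 ≅ Z^27, C_2 ≅ Z^18.

Boundary ∂_1: C_1 → C_0 maps an edge to its endpoints' difference, ∂[p,q] = q − p.
As a 9×27 matrix over Z this has rank 8, with invariant factors (1,1,1,1,1,1,1,1).

Boundary ∂_2: C_2 → C_1 maps a triangle to the signed sum of its edges. For instance
  ∂[5,6,7] = [6,7] − [5,7] + [5,6],
  ∂[1,4,7] = [4,7] − [1,7] + [1,4].
This gives a 27×18 integer matrix of rank 18; reducing to Smith normal form yields diagonal entries (1,1,1,1,1,1,1,1,1,1,1,1,1,1,1,1,1,2).

Reading off H_k = ker ∂_k / im ∂_{k+1}:

  H_0: rank C_0 − rank ∂_1 = 9 − 8 = 1, and the invariant factors of ∂_1 are all 1, so H_0 = Z.
  H_1: rank ker ∂_1 − rank ∂_2 = (27 − 8) − 18 = 1, and ∂_2 has invariant factor 2 > 1, so H_1 = Z ⊕ Z_2.
  H_2: rank ker ∂_2 − rank ∂_3 = (18 − 18) − 0 = 0, and there is no ∂_3, so H_2 = 0.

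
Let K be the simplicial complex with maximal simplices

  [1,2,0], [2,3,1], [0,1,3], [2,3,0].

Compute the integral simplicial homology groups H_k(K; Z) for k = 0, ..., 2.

Order the vertices as 0 < 1 < 2 < 3. Listing each simplex with vertices in this order, K has dimension 2 with simplices:

  0-simplices (4): [0], [1], [2], [3]
  1-simplices (6): [0,1], [0,2], [0,3], [1,2], [1,3], [2,3]
  2-simplices (4): [0,1,2], [0,1,3], [0,2,3], [1,2,3]

so the chain groups are C_0 ≅ Z^4, C_1 ≅ Z^6, C_2 ≅ Z^4.

The boundary map ∂_1: C_1 → C_0 maps an edge to its endpoints' difference, ∂[p,q] = q − p.
The 4×6 boundary matrix has rank 3 and Smith normal form diag(1,1,1).

Boundary ∂_2: C_2 → C_1 acts by ∂[p,q,r] = [q,r] − [p,r] + [p,q]. For instance
  ∂[0,1,2] = [1,2] − [0,2] + [0,1],
  ∂[0,1,3] = [1,3] − [0,3] + [0,1].
This gives a 6×4 integer matrix of rank 3; reducing to Smith normal form yields diagonal entries (1,1,1).

Now H_k = ker ∂_k / im ∂_{k+1}, so:

  H_0: rank C_0 − rank ∂_1 = 4 − 3 = 1, and the invariant factors of ∂_1 are all 1, so H_0 = Z.
  H_1: rank ker ∂_1 − rank ∂_2 = (6 − 3) − 3 = 0, and the invariant factors of ∂_2 are all 1, so H_1 = 0.
  H_2: rank ker ∂_2 − rank ∂_3 = (4 − 3) − 0 = 1, and there is no ∂_3, so H_2 = Z.

(K is a triangulation of the 2-sphere S^2.)

H_0 ≅ Z,  H_1 = 0,  H_2 ≅ Z.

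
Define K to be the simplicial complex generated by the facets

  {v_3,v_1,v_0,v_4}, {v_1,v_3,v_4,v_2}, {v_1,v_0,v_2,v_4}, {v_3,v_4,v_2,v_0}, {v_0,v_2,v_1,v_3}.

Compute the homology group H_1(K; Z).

H_1 = 0.

Take the total order v_0 < v_1 < v_2 < v_3 < v_4 on the vertex set. Then K (dimension 3) consists of the simplices:

  0-simplices (5): [v_0], [v_1], [v_2], [v_3], [v_4]
  1-simplices (10): [v_0,v_1], [v_0,v_2], [v_0,v_3], [v_0,v_4], [v_1,v_2], [v_1,v_3], [v_1,v_4], [v_2,v_3], [v_2,v_4], [v_3,v_4]
  2-simplices (10): [v_0,v_1,v_2], [v_0,v_1,v_3], [v_0,v_1,v_4], [v_0,v_2,v_3], [v_0,v_2,v_4], [v_0,v_3,v_4], [v_1,v_2,v_3], [v_1,v_2,v_4], [v_1,v_3,v_4], [v_2,v_3,v_4]
  3-simplices (5): [v_0,v_1,v_2,v_3], [v_0,v_1,v_2,v_4], [v_0,v_1,v_3,v_4], [v_0,v_2,v_3,v_4], [v_1,v_2,v_3,v_4]

giving chain groups C_0 ≅ Z^5, C_1 ≅ Z^10, C_2 ≅ Z^10, C_3 ≅ Z^5.

∂_1: C_1 → C_0 sends each edge [p,q] (with p < q) to q − p.
This gives a 5×10 integer matrix of rank 4; reducing to Smith normal form yields diagonal entries (1,1,1,1).

∂_2: C_2 → C_1 acts by ∂[p,q,r] = [q,r] − [p,r] + [p,q]. For instance
  ∂[v_0,v_1,v_4] = [v_1,v_4] − [v_0,v_4] + [v_0,v_1],
  ∂[v_1,v_3,v_4] = [v_3,v_4] − [v_1,v_4] + [v_1,v_3].
The 10×10 boundary matrix has rank 6 and Smith normal form diag(1,1,1,1,1,1).

The boundary map ∂_3: C_3 → C_2 sends each 3-simplex σ to the alternating sum Σ_i (−1)^i (σ with its i-th vertex removed). For instance
  ∂[v_1,v_2,v_3,v_4] = [v_2,v_3,v_4] − [v_1,v_3,v_4] + [v_1,v_2,v_4] − [v_1,v_2,v_3],
  ∂[v_0,v_1,v_3,v_4] = [v_1,v_3,v_4] − [v_0,v_3,v_4] + [v_0,v_1,v_4] − [v_0,v_1,v_3].
The 10×5 boundary matrix has rank 4 and Smith normal form diag(1,1,1,1).

Computing H_k = (kernel of ∂_k) / (image of ∂_{k+1}):

  H_1: rank ker ∂_1 − rank ∂_2 = (10 − 4) − 6 = 0, and the invariant factors of ∂_2 are all 1, so H_1 ≅ 0.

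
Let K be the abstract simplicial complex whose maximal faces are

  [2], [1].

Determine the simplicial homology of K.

Order the vertices as 1 < 2. Listing each simplex with vertices in this order, K has dimension 0 with simplices:

  0-simplices (2): [1], [2]

Hence C_0 ≅ Z^2.

Computing H_k = (kernel of ∂_k) / (image of ∂_{k+1}):

  H_0: rank C_0 − rank ∂_1 = 2 − 0 = 2, and there is no ∂_1, so H_0 ≅ Z^2.

H_0 ≅ Z^2.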